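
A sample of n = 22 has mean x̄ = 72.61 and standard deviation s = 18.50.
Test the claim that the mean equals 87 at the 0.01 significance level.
One-sample t-test:
H₀: μ = 87
H₁: μ ≠ 87
df = n - 1 = 21
t = (x̄ - μ₀) / (s/√n) = (72.61 - 87) / (18.50/√22) = -3.648
p-value = 0.0015

Since p-value < α = 0.01, we reject H₀.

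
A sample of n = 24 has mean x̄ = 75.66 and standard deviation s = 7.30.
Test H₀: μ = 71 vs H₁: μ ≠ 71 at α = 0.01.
One-sample t-test:
H₀: μ = 71
H₁: μ ≠ 71
df = n - 1 = 23
t = (x̄ - μ₀) / (s/√n) = (75.66 - 71) / (7.30/√24) = 3.127
p-value = 0.0047

Since p-value < α = 0.01, we reject H₀.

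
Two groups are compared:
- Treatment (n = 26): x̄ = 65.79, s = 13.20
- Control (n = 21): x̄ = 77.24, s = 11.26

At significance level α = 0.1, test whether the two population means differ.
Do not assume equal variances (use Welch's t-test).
Welch's two-sample t-test:
H₀: μ₁ = μ₂
H₁: μ₁ ≠ μ₂
s₁²/n₁ = 13.20²/26 = 6.7015,  s₂²/n₂ = 11.26²/21 = 6.0375
SE = √(s₁²/n₁ + s₂²/n₂) = √(6.7015 + 6.0375) = 3.5692
df (Welch-Satterthwaite) = (s₁²/n₁ + s₂²/n₂)² / [(s₁²/n₁)²/(n₁-1) + (s₂²/n₂)²/(n₂-1)] ≈ 44.84
t = (x̄₁ - x̄₂) / SE = (65.79 - 77.24) / 3.5692 = -11.45 / 3.5692 = -3.208
p-value = 0.0025

Since p-value < α = 0.1, we reject H₀.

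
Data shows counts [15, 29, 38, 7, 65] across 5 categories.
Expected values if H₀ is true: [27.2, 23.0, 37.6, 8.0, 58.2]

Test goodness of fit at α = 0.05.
Chi-square goodness of fit test:
H₀: observed counts match expected distribution
H₁: observed counts differ from expected distribution
df = k - 1 = 4
χ² = Σ(O - E)²/E
   = (15 - 27.2)²/27.2 + (29 - 23.0)²/23.0 + (38 - 37.6)²/37.6 + (7 - 8.0)²/8.0 + (65 - 58.2)²/58.2
   = 5.472 + 1.565 + 0.004 + 0.125 + 0.795
   = 7.96
p-value = 0.0930

Since p-value > α = 0.05, we fail to reject H₀.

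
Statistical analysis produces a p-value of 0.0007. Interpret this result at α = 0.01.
Since p = 0.0007 < α = 0.01, reject H₀.
There is sufficient evidence to reject the null hypothesis; the result is statistically significant at the 0.01 level.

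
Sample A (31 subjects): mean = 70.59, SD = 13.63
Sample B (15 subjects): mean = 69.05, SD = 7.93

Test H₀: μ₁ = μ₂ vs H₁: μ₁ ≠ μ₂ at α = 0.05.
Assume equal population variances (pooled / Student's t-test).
Student's two-sample t-test (equal variances):
H₀: μ₁ = μ₂
H₁: μ₁ ≠ μ₂
df = n₁ + n₂ - 2 = 44
Pooled variance s_p² = [(n₁-1)s₁² + (n₂-1)s₂²] / (n₁ + n₂ - 2) = [(30)(13.63²) + (14)(7.93²)] / 44 = 146.6749
SE = √(s_p²(1/n₁ + 1/n₂)) = √(146.6749 × (1/31 + 1/15)) = 3.8092
t = (x̄₁ - x̄₂) / SE = (70.59 - 69.05) / 3.8092 = 1.54 / 3.8092 = 0.404
p-value = 0.6880

Since p-value > α = 0.05, we fail to reject H₀.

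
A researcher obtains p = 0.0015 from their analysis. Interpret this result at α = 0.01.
Since p = 0.0015 < α = 0.01, reject H₀.
There is sufficient evidence to reject the null hypothesis; the result is statistically significant at the 0.01 level.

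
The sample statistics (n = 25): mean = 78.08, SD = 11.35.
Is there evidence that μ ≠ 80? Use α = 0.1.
One-sample t-test:
H₀: μ = 80
H₁: μ ≠ 80
df = n - 1 = 24
t = (x̄ - μ₀) / (s/√n) = (78.08 - 80) / (11.35/√25) = -0.846
p-value = 0.4060

Since p-value > α = 0.1, we fail to reject H₀.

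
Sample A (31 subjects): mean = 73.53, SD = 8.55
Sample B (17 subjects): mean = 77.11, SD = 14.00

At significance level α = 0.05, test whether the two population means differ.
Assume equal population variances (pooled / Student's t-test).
Student's two-sample t-test (equal variances):
H₀: μ₁ = μ₂
H₁: μ₁ ≠ μ₂
df = n₁ + n₂ - 2 = 46
Pooled variance s_p² = [(n₁-1)s₁² + (n₂-1)s₂²] / (n₁ + n₂ - 2) = [(30)(8.55²) + (16)(14.00²)] / 46 = 115.8495
SE = √(s_p²(1/n₁ + 1/n₂)) = √(115.8495 × (1/31 + 1/17)) = 3.2483
t = (x̄₁ - x̄₂) / SE = (73.53 - 77.11) / 3.2483 = -3.58 / 3.2483 = -1.102
p-value = 0.2762

Since p-value > α = 0.05, we fail to reject H₀.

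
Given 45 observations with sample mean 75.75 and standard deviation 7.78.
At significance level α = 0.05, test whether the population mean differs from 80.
One-sample t-test:
H₀: μ = 80
H₁: μ ≠ 80
df = n - 1 = 44
t = (x̄ - μ₀) / (s/√n) = (75.75 - 80) / (7.78/√45) = -3.665
p-value = 0.0007

Since p-value < α = 0.05, we reject H₀.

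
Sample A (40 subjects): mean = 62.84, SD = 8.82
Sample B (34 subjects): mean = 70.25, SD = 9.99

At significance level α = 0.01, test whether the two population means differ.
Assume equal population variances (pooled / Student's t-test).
Student's two-sample t-test (equal variances):
H₀: μ₁ = μ₂
H₁: μ₁ ≠ μ₂
df = n₁ + n₂ - 2 = 72
Pooled variance s_p² = [(n₁-1)s₁² + (n₂-1)s₂²] / (n₁ + n₂ - 2) = [(39)(8.82²) + (33)(9.99²)] / 72 = 87.8793
SE = √(s_p²(1/n₁ + 1/n₂)) = √(87.8793 × (1/40 + 1/34)) = 2.1867
t = (x̄₁ - x̄₂) / SE = (62.84 - 70.25) / 2.1867 = -7.41 / 2.1867 = -3.389
p-value = 0.0011

Since p-value < α = 0.01, we reject H₀.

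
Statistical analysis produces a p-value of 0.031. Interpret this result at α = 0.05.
Since p = 0.031 < α = 0.05, reject H₀.
There is sufficient evidence to reject the null hypothesis; the result is statistically significant at the 0.05 level.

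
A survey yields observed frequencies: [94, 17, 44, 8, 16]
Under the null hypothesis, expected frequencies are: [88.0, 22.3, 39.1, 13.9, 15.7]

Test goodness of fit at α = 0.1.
Chi-square goodness of fit test:
H₀: observed counts match expected distribution
H₁: observed counts differ from expected distribution
df = k - 1 = 4
χ² = Σ(O - E)²/E
   = (94 - 88.0)²/88.0 + (17 - 22.3)²/22.3 + (44 - 39.1)²/39.1 + (8 - 13.9)²/13.9 + (16 - 15.7)²/15.7
   = 0.409 + 1.260 + 0.614 + 2.504 + 0.006
   = 4.79
p-value = 0.3092

Since p-value > α = 0.1, we fail to reject H₀.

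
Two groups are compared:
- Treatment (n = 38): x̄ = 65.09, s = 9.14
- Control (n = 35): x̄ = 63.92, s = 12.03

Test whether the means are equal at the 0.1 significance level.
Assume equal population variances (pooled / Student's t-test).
Student's two-sample t-test (equal variances):
H₀: μ₁ = μ₂
H₁: μ₁ ≠ μ₂
df = n₁ + n₂ - 2 = 71
Pooled variance s_p² = [(n₁-1)s₁² + (n₂-1)s₂²] / (n₁ + n₂ - 2) = [(37)(9.14²) + (34)(12.03²)] / 71 = 112.8377
SE = √(s_p²(1/n₁ + 1/n₂)) = √(112.8377 × (1/38 + 1/35)) = 2.4886
t = (x̄₁ - x̄₂) / SE = (65.09 - 63.92) / 2.4886 = 1.17 / 2.4886 = 0.470
p-value = 0.6397

Since p-value > α = 0.1, we fail to reject H₀.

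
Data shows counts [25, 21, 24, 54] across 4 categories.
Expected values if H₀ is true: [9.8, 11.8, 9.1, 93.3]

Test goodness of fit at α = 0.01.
Chi-square goodness of fit test:
H₀: observed counts match expected distribution
H₁: observed counts differ from expected distribution
df = k - 1 = 3
χ² = Σ(O - E)²/E
   = (25 - 9.8)²/9.8 + (21 - 11.8)²/11.8 + (24 - 9.1)²/9.1 + (54 - 93.3)²/93.3
   = 23.576 + 7.173 + 24.397 + 16.554
   = 71.70
p-value < 0.0001

Since p-value < α = 0.01, we reject H₀.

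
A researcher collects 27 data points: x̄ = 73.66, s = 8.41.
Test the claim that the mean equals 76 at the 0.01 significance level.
One-sample t-test:
H₀: μ = 76
H₁: μ ≠ 76
df = n - 1 = 26
t = (x̄ - μ₀) / (s/√n) = (73.66 - 76) / (8.41/√27) = -1.446
p-value = 0.1602

Since p-value > α = 0.01, we fail to reject H₀.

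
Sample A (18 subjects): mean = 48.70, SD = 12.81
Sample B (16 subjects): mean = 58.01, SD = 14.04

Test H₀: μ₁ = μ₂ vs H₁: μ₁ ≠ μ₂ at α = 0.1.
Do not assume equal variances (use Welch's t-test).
Welch's two-sample t-test:
H₀: μ₁ = μ₂
H₁: μ₁ ≠ μ₂
s₁²/n₁ = 12.81²/18 = 9.1165,  s₂²/n₂ = 14.04²/16 = 12.3201
SE = √(s₁²/n₁ + s₂²/n₂) = √(9.1165 + 12.3201) = 4.6300
df (Welch-Satterthwaite) = (s₁²/n₁ + s₂²/n₂)² / [(s₁²/n₁)²/(n₁-1) + (s₂²/n₂)²/(n₂-1)] ≈ 30.62
t = (x̄₁ - x̄₂) / SE = (48.70 - 58.01) / 4.6300 = -9.31 / 4.6300 = -2.011
p-value = 0.0532

Since p-value < α = 0.1, we reject H₀.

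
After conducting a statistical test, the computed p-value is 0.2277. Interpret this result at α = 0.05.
Since p = 0.2277 > α = 0.05, fail to reject H₀.
There is insufficient evidence to reject the null hypothesis; the result is not statistically significant at the 0.05 level.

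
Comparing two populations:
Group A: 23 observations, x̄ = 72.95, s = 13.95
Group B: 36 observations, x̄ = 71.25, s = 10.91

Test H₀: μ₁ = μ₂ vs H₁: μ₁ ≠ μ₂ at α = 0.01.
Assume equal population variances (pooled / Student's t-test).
Student's two-sample t-test (equal variances):
H₀: μ₁ = μ₂
H₁: μ₁ ≠ μ₂
df = n₁ + n₂ - 2 = 57
Pooled variance s_p² = [(n₁-1)s₁² + (n₂-1)s₂²] / (n₁ + n₂ - 2) = [(22)(13.95²) + (35)(10.91²)] / 57 = 148.1972
SE = √(s_p²(1/n₁ + 1/n₂)) = √(148.1972 × (1/23 + 1/36)) = 3.2496
t = (x̄₁ - x̄₂) / SE = (72.95 - 71.25) / 3.2496 = 1.70 / 3.2496 = 0.523
p-value = 0.6029

Since p-value > α = 0.01, we fail to reject H₀.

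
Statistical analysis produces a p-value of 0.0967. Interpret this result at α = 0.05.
Since p = 0.0967 > α = 0.05, fail to reject H₀.
There is insufficient evidence to reject the null hypothesis; the result is not statistically significant at the 0.05 level.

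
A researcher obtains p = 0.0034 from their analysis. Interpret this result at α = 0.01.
Since p = 0.0034 < α = 0.01, reject H₀.
There is sufficient evidence to reject the null hypothesis; the result is statistically significant at the 0.01 level.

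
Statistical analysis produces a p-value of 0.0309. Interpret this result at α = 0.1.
Since p = 0.0309 < α = 0.1, reject H₀.
There is sufficient evidence to reject the null hypothesis; the result is statistically significant at the 0.1 level.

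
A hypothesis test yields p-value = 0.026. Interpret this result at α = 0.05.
Since p = 0.026 < α = 0.05, reject H₀.
There is sufficient evidence to reject the null hypothesis; the result is statistically significant at the 0.05 level.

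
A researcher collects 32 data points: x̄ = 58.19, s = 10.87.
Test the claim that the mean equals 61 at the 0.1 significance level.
One-sample t-test:
H₀: μ = 61
H₁: μ ≠ 61
df = n - 1 = 31
t = (x̄ - μ₀) / (s/√n) = (58.19 - 61) / (10.87/√32) = -1.462
p-value = 0.1537

Since p-value > α = 0.1, we fail to reject H₀.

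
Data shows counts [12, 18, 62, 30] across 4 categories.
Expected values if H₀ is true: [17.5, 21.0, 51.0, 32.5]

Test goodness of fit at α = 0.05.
Chi-square goodness of fit test:
H₀: observed counts match expected distribution
H₁: observed counts differ from expected distribution
df = k - 1 = 3
χ² = Σ(O - E)²/E
   = (12 - 17.5)²/17.5 + (18 - 21.0)²/21.0 + (62 - 51.0)²/51.0 + (30 - 32.5)²/32.5
   = 1.729 + 0.429 + 2.373 + 0.192
   = 4.72
p-value = 0.1933

Since p-value > α = 0.05, we fail to reject H₀.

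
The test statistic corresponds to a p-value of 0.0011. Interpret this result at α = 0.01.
Since p = 0.0011 < α = 0.01, reject H₀.
There is sufficient evidence to reject the null hypothesis; the result is statistically significant at the 0.01 level.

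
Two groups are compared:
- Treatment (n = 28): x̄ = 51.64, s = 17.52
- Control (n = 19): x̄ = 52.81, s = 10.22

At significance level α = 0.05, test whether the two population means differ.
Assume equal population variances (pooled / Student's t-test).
Student's two-sample t-test (equal variances):
H₀: μ₁ = μ₂
H₁: μ₁ ≠ μ₂
df = n₁ + n₂ - 2 = 45
Pooled variance s_p² = [(n₁-1)s₁² + (n₂-1)s₂²] / (n₁ + n₂ - 2) = [(27)(17.52²) + (18)(10.22²)] / 45 = 225.9496
SE = √(s_p²(1/n₁ + 1/n₂)) = √(225.9496 × (1/28 + 1/19)) = 4.4679
t = (x̄₁ - x̄₂) / SE = (51.64 - 52.81) / 4.4679 = -1.17 / 4.4679 = -0.262
p-value = 0.7946

Since p-value > α = 0.05, we fail to reject H₀.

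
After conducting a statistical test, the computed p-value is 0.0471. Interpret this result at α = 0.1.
Since p = 0.0471 < α = 0.1, reject H₀.
There is sufficient evidence to reject the null hypothesis; the result is statistically significant at the 0.1 level.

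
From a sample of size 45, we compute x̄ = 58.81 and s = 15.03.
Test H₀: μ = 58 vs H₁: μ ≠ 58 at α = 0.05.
One-sample t-test:
H₀: μ = 58
H₁: μ ≠ 58
df = n - 1 = 44
t = (x̄ - μ₀) / (s/√n) = (58.81 - 58) / (15.03/√45) = 0.362
p-value = 0.7194

Since p-value > α = 0.05, we fail to reject H₀.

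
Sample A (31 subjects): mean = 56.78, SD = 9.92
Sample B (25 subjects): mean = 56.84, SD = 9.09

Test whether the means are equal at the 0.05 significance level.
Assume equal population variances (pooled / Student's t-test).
Student's two-sample t-test (equal variances):
H₀: μ₁ = μ₂
H₁: μ₁ ≠ μ₂
df = n₁ + n₂ - 2 = 54
Pooled variance s_p² = [(n₁-1)s₁² + (n₂-1)s₂²] / (n₁ + n₂ - 2) = [(30)(9.92²) + (24)(9.09²)] / 54 = 91.3938
SE = √(s_p²(1/n₁ + 1/n₂)) = √(91.3938 × (1/31 + 1/25)) = 2.5698
t = (x̄₁ - x̄₂) / SE = (56.78 - 56.84) / 2.5698 = -0.06 / 2.5698 = -0.023
p-value = 0.9815

Since p-value > α = 0.05, we fail to reject H₀.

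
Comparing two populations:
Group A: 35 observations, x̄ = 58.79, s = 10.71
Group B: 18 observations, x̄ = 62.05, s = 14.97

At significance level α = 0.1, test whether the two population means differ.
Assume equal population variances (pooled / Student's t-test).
Student's two-sample t-test (equal variances):
H₀: μ₁ = μ₂
H₁: μ₁ ≠ μ₂
df = n₁ + n₂ - 2 = 51
Pooled variance s_p² = [(n₁-1)s₁² + (n₂-1)s₂²] / (n₁ + n₂ - 2) = [(34)(10.71²) + (17)(14.97²)] / 51 = 151.1697
SE = √(s_p²(1/n₁ + 1/n₂)) = √(151.1697 × (1/35 + 1/18)) = 3.5662
t = (x̄₁ - x̄₂) / SE = (58.79 - 62.05) / 3.5662 = -3.26 / 3.5662 = -0.914
p-value = 0.3649

Since p-value > α = 0.1, we fail to reject H₀.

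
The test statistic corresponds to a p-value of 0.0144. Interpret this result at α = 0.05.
Since p = 0.0144 < α = 0.05, reject H₀.
There is sufficient evidence to reject the null hypothesis; the result is statistically significant at the 0.05 level.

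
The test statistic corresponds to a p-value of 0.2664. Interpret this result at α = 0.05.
Since p = 0.2664 > α = 0.05, fail to reject H₀.
There is insufficient evidence to reject the null hypothesis; the result is not statistically significant at the 0.05 level.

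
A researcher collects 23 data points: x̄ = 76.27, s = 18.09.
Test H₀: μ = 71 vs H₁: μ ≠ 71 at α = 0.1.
One-sample t-test:
H₀: μ = 71
H₁: μ ≠ 71
df = n - 1 = 22
t = (x̄ - μ₀) / (s/√n) = (76.27 - 71) / (18.09/√23) = 1.397
p-value = 0.1763

Since p-value > α = 0.1, we fail to reject H₀.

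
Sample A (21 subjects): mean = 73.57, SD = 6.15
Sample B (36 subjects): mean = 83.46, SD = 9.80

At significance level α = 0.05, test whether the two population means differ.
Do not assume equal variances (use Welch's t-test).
Welch's two-sample t-test:
H₀: μ₁ = μ₂
H₁: μ₁ ≠ μ₂
s₁²/n₁ = 6.15²/21 = 1.8011,  s₂²/n₂ = 9.80²/36 = 2.6678
SE = √(s₁²/n₁ + s₂²/n₂) = √(1.8011 + 2.6678) = 2.1140
df (Welch-Satterthwaite) = (s₁²/n₁ + s₂²/n₂)² / [(s₁²/n₁)²/(n₁-1) + (s₂²/n₂)²/(n₂-1)] ≈ 54.63
t = (x̄₁ - x̄₂) / SE = (73.57 - 83.46) / 2.1140 = -9.89 / 2.1140 = -4.678
p-value < 0.0001

Since p-value < α = 0.05, we reject H₀.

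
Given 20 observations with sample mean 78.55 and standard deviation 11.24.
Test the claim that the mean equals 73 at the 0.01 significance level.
One-sample t-test:
H₀: μ = 73
H₁: μ ≠ 73
df = n - 1 = 19
t = (x̄ - μ₀) / (s/√n) = (78.55 - 73) / (11.24/√20) = 2.208
p-value = 0.0397

Since p-value > α = 0.01, we fail to reject H₀.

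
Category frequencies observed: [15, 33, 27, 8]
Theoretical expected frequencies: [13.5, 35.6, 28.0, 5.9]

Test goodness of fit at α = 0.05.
Chi-square goodness of fit test:
H₀: observed counts match expected distribution
H₁: observed counts differ from expected distribution
df = k - 1 = 3
χ² = Σ(O - E)²/E
   = (15 - 13.5)²/13.5 + (33 - 35.6)²/35.6 + (27 - 28.0)²/28.0 + (8 - 5.9)²/5.9
   = 0.167 + 0.190 + 0.036 + 0.747
   = 1.14
p-value = 0.7675

Since p-value > α = 0.05, we fail to reject H₀.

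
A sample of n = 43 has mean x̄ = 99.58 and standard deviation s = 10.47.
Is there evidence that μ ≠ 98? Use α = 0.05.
One-sample t-test:
H₀: μ = 98
H₁: μ ≠ 98
df = n - 1 = 42
t = (x̄ - μ₀) / (s/√n) = (99.58 - 98) / (10.47/√43) = 0.990
p-value = 0.3281

Since p-value > α = 0.05, we fail to reject H₀.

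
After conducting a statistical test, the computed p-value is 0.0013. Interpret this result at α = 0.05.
Since p = 0.0013 < α = 0.05, reject H₀.
There is sufficient evidence to reject the null hypothesis; the result is statistically significant at the 0.05 level.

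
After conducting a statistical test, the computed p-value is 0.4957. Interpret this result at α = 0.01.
Since p = 0.4957 > α = 0.01, fail to reject H₀.
There is insufficient evidence to reject the null hypothesis; the result is not statistically significant at the 0.01 level.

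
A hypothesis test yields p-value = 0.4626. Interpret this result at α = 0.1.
Since p = 0.4626 > α = 0.1, fail to reject H₀.
There is insufficient evidence to reject the null hypothesis; the result is not statistically significant at the 0.1 level.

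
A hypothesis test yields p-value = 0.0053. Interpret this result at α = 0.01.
Since p = 0.0053 < α = 0.01, reject H₀.
There is sufficient evidence to reject the null hypothesis; the result is statistically significant at the 0.01 level.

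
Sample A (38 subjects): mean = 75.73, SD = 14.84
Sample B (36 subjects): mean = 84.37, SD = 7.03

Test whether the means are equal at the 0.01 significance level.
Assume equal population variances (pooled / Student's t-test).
Student's two-sample t-test (equal variances):
H₀: μ₁ = μ₂
H₁: μ₁ ≠ μ₂
df = n₁ + n₂ - 2 = 72
Pooled variance s_p² = [(n₁-1)s₁² + (n₂-1)s₂²] / (n₁ + n₂ - 2) = [(37)(14.84²) + (35)(7.03²)] / 72 = 137.1955
SE = √(s_p²(1/n₁ + 1/n₂)) = √(137.1955 × (1/38 + 1/36)) = 2.7242
t = (x̄₁ - x̄₂) / SE = (75.73 - 84.37) / 2.7242 = -8.64 / 2.7242 = -3.172
p-value = 0.0022

Since p-value < α = 0.01, we reject H₀.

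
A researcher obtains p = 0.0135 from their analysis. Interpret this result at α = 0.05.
Since p = 0.0135 < α = 0.05, reject H₀.
There is sufficient evidence to reject the null hypothesis; the result is statistically significant at the 0.05 level.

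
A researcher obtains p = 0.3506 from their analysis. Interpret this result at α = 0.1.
Since p = 0.3506 > α = 0.1, fail to reject H₀.
There is insufficient evidence to reject the null hypothesis; the result is not statistically significant at the 0.1 level.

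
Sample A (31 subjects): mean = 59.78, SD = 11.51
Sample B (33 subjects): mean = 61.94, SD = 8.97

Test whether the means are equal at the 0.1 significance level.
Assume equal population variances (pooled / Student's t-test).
Student's two-sample t-test (equal variances):
H₀: μ₁ = μ₂
H₁: μ₁ ≠ μ₂
df = n₁ + n₂ - 2 = 62
Pooled variance s_p² = [(n₁-1)s₁² + (n₂-1)s₂²] / (n₁ + n₂ - 2) = [(30)(11.51²) + (32)(8.97²)] / 62 = 105.6315
SE = √(s_p²(1/n₁ + 1/n₂)) = √(105.6315 × (1/31 + 1/33)) = 2.5707
t = (x̄₁ - x̄₂) / SE = (59.78 - 61.94) / 2.5707 = -2.16 / 2.5707 = -0.840
p-value = 0.4040

Since p-value > α = 0.1, we fail to reject H₀.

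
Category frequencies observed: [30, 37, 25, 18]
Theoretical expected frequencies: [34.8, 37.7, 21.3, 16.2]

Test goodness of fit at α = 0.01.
Chi-square goodness of fit test:
H₀: observed counts match expected distribution
H₁: observed counts differ from expected distribution
df = k - 1 = 3
χ² = Σ(O - E)²/E
   = (30 - 34.8)²/34.8 + (37 - 37.7)²/37.7 + (25 - 21.3)²/21.3 + (18 - 16.2)²/16.2
   = 0.662 + 0.013 + 0.643 + 0.200
   = 1.52
p-value = 0.6782

Since p-value > α = 0.01, we fail to reject H₀.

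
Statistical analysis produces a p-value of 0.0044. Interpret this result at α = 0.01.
Since p = 0.0044 < α = 0.01, reject H₀.
There is sufficient evidence to reject the null hypothesis; the result is statistically significant at the 0.01 level.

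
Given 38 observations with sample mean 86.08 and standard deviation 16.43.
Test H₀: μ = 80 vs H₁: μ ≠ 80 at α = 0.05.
One-sample t-test:
H₀: μ = 80
H₁: μ ≠ 80
df = n - 1 = 37
t = (x̄ - μ₀) / (s/√n) = (86.08 - 80) / (16.43/√38) = 2.281
p-value = 0.0284

Since p-value < α = 0.05, we reject H₀.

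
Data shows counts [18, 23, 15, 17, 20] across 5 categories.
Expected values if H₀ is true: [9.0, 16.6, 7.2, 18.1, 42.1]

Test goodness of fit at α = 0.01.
Chi-square goodness of fit test:
H₀: observed counts match expected distribution
H₁: observed counts differ from expected distribution
df = k - 1 = 4
χ² = Σ(O - E)²/E
   = (18 - 9.0)²/9.0 + (23 - 16.6)²/16.6 + (15 - 7.2)²/7.2 + (17 - 18.1)²/18.1 + (20 - 42.1)²/42.1
   = 9.000 + 2.467 + 8.450 + 0.067 + 11.601
   = 31.59
p-value < 0.0001

Since p-value < α = 0.01, we reject H₀.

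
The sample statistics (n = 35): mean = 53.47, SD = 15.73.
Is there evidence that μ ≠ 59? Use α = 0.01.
One-sample t-test:
H₀: μ = 59
H₁: μ ≠ 59
df = n - 1 = 34
t = (x̄ - μ₀) / (s/√n) = (53.47 - 59) / (15.73/√35) = -2.080
p-value = 0.0451

Since p-value > α = 0.01, we fail to reject H₀.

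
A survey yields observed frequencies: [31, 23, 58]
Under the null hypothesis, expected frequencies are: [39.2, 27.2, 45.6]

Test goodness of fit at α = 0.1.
Chi-square goodness of fit test:
H₀: observed counts match expected distribution
H₁: observed counts differ from expected distribution
df = k - 1 = 2
χ² = Σ(O - E)²/E
   = (31 - 39.2)²/39.2 + (23 - 27.2)²/27.2 + (58 - 45.6)²/45.6
   = 1.715 + 0.649 + 3.372
   = 5.74
p-value = 0.0568

Since p-value < α = 0.1, we reject H₀.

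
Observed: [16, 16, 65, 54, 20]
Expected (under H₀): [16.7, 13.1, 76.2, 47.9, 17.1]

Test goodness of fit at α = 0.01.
Chi-square goodness of fit test:
H₀: observed counts match expected distribution
H₁: observed counts differ from expected distribution
df = k - 1 = 4
χ² = Σ(O - E)²/E
   = (16 - 16.7)²/16.7 + (16 - 13.1)²/13.1 + (65 - 76.2)²/76.2 + (54 - 47.9)²/47.9 + (20 - 17.1)²/17.1
   = 0.029 + 0.642 + 1.646 + 0.777 + 0.492
   = 3.59
p-value = 0.4649

Since p-value > α = 0.01, we fail to reject H₀.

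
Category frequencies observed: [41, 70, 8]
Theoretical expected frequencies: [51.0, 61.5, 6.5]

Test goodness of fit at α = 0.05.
Chi-square goodness of fit test:
H₀: observed counts match expected distribution
H₁: observed counts differ from expected distribution
df = k - 1 = 2
χ² = Σ(O - E)²/E
   = (41 - 51.0)²/51.0 + (70 - 61.5)²/61.5 + (8 - 6.5)²/6.5
   = 1.961 + 1.175 + 0.346
   = 3.48
p-value = 0.1754

Since p-value > α = 0.05, we fail to reject H₀.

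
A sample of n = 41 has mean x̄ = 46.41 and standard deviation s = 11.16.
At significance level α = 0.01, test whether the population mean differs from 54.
One-sample t-test:
H₀: μ = 54
H₁: μ ≠ 54
df = n - 1 = 40
t = (x̄ - μ₀) / (s/√n) = (46.41 - 54) / (11.16/√41) = -4.355
p-value = 0.0001

Since p-value < α = 0.01, we reject H₀.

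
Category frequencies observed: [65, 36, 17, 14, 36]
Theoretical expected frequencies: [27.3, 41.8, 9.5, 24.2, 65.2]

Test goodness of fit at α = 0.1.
Chi-square goodness of fit test:
H₀: observed counts match expected distribution
H₁: observed counts differ from expected distribution
df = k - 1 = 4
χ² = Σ(O - E)²/E
   = (65 - 27.3)²/27.3 + (36 - 41.8)²/41.8 + (17 - 9.5)²/9.5 + (14 - 24.2)²/24.2 + (36 - 65.2)²/65.2
   = 52.062 + 0.805 + 5.921 + 4.299 + 13.077
   = 76.16
p-value < 0.0001

Since p-value < α = 0.1, we reject H₀.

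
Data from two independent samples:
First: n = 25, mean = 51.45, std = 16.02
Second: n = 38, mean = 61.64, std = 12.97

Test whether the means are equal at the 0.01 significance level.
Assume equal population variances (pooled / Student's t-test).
Student's two-sample t-test (equal variances):
H₀: μ₁ = μ₂
H₁: μ₁ ≠ μ₂
df = n₁ + n₂ - 2 = 61
Pooled variance s_p² = [(n₁-1)s₁² + (n₂-1)s₂²] / (n₁ + n₂ - 2) = [(24)(16.02²) + (37)(12.97²)] / 61 = 203.0089
SE = √(s_p²(1/n₁ + 1/n₂)) = √(203.0089 × (1/25 + 1/38)) = 3.6692
t = (x̄₁ - x̄₂) / SE = (51.45 - 61.64) / 3.6692 = -10.19 / 3.6692 = -2.777
p-value = 0.0073

Since p-value < α = 0.01, we reject H₀.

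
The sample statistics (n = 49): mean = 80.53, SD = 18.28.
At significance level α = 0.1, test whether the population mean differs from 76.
One-sample t-test:
H₀: μ = 76
H₁: μ ≠ 76
df = n - 1 = 48
t = (x̄ - μ₀) / (s/√n) = (80.53 - 76) / (18.28/√49) = 1.735
p-value = 0.0892

Since p-value < α = 0.1, we reject H₀.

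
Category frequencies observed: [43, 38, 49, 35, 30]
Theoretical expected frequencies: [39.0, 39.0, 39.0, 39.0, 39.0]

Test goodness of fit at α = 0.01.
Chi-square goodness of fit test:
H₀: observed counts match expected distribution
H₁: observed counts differ from expected distribution
df = k - 1 = 4
χ² = Σ(O - E)²/E
   = (43 - 39.0)²/39.0 + (38 - 39.0)²/39.0 + (49 - 39.0)²/39.0 + (35 - 39.0)²/39.0 + (30 - 39.0)²/39.0
   = 0.410 + 0.026 + 2.564 + 0.410 + 2.077
   = 5.49
p-value = 0.2409

Since p-value > α = 0.01, we fail to reject H₀.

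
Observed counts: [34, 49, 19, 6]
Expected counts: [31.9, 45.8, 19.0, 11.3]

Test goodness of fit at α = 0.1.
Chi-square goodness of fit test:
H₀: observed counts match expected distribution
H₁: observed counts differ from expected distribution
df = k - 1 = 3
χ² = Σ(O - E)²/E
   = (34 - 31.9)²/31.9 + (49 - 45.8)²/45.8 + (19 - 19.0)²/19.0 + (6 - 11.3)²/11.3
   = 0.138 + 0.224 + 0.000 + 2.486
   = 2.85
p-value = 0.4157

Since p-value > α = 0.1, we fail to reject H₀.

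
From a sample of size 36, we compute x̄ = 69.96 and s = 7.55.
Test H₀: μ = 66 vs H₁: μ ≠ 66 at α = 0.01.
One-sample t-test:
H₀: μ = 66
H₁: μ ≠ 66
df = n - 1 = 35
t = (x̄ - μ₀) / (s/√n) = (69.96 - 66) / (7.55/√36) = 3.147
p-value = 0.0034

Since p-value < α = 0.01, we reject H₀.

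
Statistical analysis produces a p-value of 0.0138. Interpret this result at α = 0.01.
Since p = 0.0138 > α = 0.01, fail to reject H₀.
There is insufficient evidence to reject the null hypothesis; the result is not statistically significant at the 0.01 level.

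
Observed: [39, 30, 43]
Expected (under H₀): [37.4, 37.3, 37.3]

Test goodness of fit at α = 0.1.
Chi-square goodness of fit test:
H₀: observed counts match expected distribution
H₁: observed counts differ from expected distribution
df = k - 1 = 2
χ² = Σ(O - E)²/E
   = (39 - 37.4)²/37.4 + (30 - 37.3)²/37.3 + (43 - 37.3)²/37.3
   = 0.068 + 1.429 + 0.871
   = 2.37
p-value = 0.3060

Since p-value > α = 0.1, we fail to reject H₀.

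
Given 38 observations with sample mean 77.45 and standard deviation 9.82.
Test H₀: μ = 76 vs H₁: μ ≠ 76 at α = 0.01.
One-sample t-test:
H₀: μ = 76
H₁: μ ≠ 76
df = n - 1 = 37
t = (x̄ - μ₀) / (s/√n) = (77.45 - 76) / (9.82/√38) = 0.910
p-value = 0.3686

Since p-value > α = 0.01, we fail to reject H₀.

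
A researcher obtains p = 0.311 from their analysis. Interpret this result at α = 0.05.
Since p = 0.311 > α = 0.05, fail to reject H₀.
There is insufficient evidence to reject the null hypothesis; the result is not statistically significant at the 0.05 level.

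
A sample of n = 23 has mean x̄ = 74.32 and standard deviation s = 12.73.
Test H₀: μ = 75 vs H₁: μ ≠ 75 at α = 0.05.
One-sample t-test:
H₀: μ = 75
H₁: μ ≠ 75
df = n - 1 = 22
t = (x̄ - μ₀) / (s/√n) = (74.32 - 75) / (12.73/√23) = -0.256
p-value = 0.8002

Since p-value > α = 0.05, we fail to reject H₀.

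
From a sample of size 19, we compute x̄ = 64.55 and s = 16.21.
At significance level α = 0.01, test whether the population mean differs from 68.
One-sample t-test:
H₀: μ = 68
H₁: μ ≠ 68
df = n - 1 = 18
t = (x̄ - μ₀) / (s/√n) = (64.55 - 68) / (16.21/√19) = -0.928
p-value = 0.3658

Since p-value > α = 0.01, we fail to reject H₀.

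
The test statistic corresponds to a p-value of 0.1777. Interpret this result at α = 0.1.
Since p = 0.1777 > α = 0.1, fail to reject H₀.
There is insufficient evidence to reject the null hypothesis; the result is not statistically significant at the 0.1 level.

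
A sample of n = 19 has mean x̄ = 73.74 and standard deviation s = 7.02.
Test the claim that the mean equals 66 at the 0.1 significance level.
One-sample t-test:
H₀: μ = 66
H₁: μ ≠ 66
df = n - 1 = 18
t = (x̄ - μ₀) / (s/√n) = (73.74 - 66) / (7.02/√19) = 4.806
p-value = 0.0001

Since p-value < α = 0.1, we reject H₀.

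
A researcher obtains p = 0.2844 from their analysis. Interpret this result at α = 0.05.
Since p = 0.2844 > α = 0.05, fail to reject H₀.
There is insufficient evidence to reject the null hypothesis; the result is not statistically significant at the 0.05 level.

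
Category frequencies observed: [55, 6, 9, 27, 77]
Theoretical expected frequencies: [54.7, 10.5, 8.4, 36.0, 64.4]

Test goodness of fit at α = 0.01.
Chi-square goodness of fit test:
H₀: observed counts match expected distribution
H₁: observed counts differ from expected distribution
df = k - 1 = 4
χ² = Σ(O - E)²/E
   = (55 - 54.7)²/54.7 + (6 - 10.5)²/10.5 + (9 - 8.4)²/8.4 + (27 - 36.0)²/36.0 + (77 - 64.4)²/64.4
   = 0.002 + 1.929 + 0.043 + 2.250 + 2.465
   = 6.69
p-value = 0.1533

Since p-value > α = 0.01, we fail to reject H₀.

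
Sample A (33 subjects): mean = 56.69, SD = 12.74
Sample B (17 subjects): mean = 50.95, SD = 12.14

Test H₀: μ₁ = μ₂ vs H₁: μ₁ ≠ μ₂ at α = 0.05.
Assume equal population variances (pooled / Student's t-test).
Student's two-sample t-test (equal variances):
H₀: μ₁ = μ₂
H₁: μ₁ ≠ μ₂
df = n₁ + n₂ - 2 = 48
Pooled variance s_p² = [(n₁-1)s₁² + (n₂-1)s₂²] / (n₁ + n₂ - 2) = [(32)(12.74²) + (16)(12.14²)] / 48 = 157.3316
SE = √(s_p²(1/n₁ + 1/n₂)) = √(157.3316 × (1/33 + 1/17)) = 3.7447
t = (x̄₁ - x̄₂) / SE = (56.69 - 50.95) / 3.7447 = 5.74 / 3.7447 = 1.533
p-value = 0.1319

Since p-value > α = 0.05, we fail to reject H₀.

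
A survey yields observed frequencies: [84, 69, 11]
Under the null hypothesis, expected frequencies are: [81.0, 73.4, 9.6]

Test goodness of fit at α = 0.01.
Chi-square goodness of fit test:
H₀: observed counts match expected distribution
H₁: observed counts differ from expected distribution
df = k - 1 = 2
χ² = Σ(O - E)²/E
   = (84 - 81.0)²/81.0 + (69 - 73.4)²/73.4 + (11 - 9.6)²/9.6
   = 0.111 + 0.264 + 0.204
   = 0.58
p-value = 0.7486

Since p-value > α = 0.01, we fail to reject H₀.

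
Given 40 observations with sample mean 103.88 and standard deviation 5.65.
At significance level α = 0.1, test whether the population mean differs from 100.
One-sample t-test:
H₀: μ = 100
H₁: μ ≠ 100
df = n - 1 = 39
t = (x̄ - μ₀) / (s/√n) = (103.88 - 100) / (5.65/√40) = 4.343
p-value = 0.0001

Since p-value < α = 0.1, we reject H₀.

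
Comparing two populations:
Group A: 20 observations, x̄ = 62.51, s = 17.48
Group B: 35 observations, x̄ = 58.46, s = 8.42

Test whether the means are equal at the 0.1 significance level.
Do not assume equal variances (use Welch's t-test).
Welch's two-sample t-test:
H₀: μ₁ = μ₂
H₁: μ₁ ≠ μ₂
s₁²/n₁ = 17.48²/20 = 15.2775,  s₂²/n₂ = 8.42²/35 = 2.0256
SE = √(s₁²/n₁ + s₂²/n₂) = √(15.2775 + 2.0256) = 4.1597
df (Welch-Satterthwaite) = (s₁²/n₁ + s₂²/n₂)² / [(s₁²/n₁)²/(n₁-1) + (s₂²/n₂)²/(n₂-1)] ≈ 24.14
t = (x̄₁ - x̄₂) / SE = (62.51 - 58.46) / 4.1597 = 4.05 / 4.1597 = 0.974
p-value = 0.3399

Since p-value > α = 0.1, we fail to reject H₀.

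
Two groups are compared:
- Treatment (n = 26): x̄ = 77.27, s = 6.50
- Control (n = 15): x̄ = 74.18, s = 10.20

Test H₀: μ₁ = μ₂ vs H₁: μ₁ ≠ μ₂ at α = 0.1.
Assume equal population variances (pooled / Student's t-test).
Student's two-sample t-test (equal variances):
H₀: μ₁ = μ₂
H₁: μ₁ ≠ μ₂
df = n₁ + n₂ - 2 = 39
Pooled variance s_p² = [(n₁-1)s₁² + (n₂-1)s₂²] / (n₁ + n₂ - 2) = [(25)(6.50²) + (14)(10.20²)] / 39 = 64.4310
SE = √(s_p²(1/n₁ + 1/n₂)) = √(64.4310 × (1/26 + 1/15)) = 2.6026
t = (x̄₁ - x̄₂) / SE = (77.27 - 74.18) / 2.6026 = 3.09 / 2.6026 = 1.187
p-value = 0.2423

Since p-value > α = 0.1, we fail to reject H₀.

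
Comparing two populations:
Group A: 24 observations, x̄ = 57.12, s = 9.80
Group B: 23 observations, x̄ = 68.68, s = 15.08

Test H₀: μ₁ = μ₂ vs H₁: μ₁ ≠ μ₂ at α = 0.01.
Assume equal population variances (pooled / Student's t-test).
Student's two-sample t-test (equal variances):
H₀: μ₁ = μ₂
H₁: μ₁ ≠ μ₂
df = n₁ + n₂ - 2 = 45
Pooled variance s_p² = [(n₁-1)s₁² + (n₂-1)s₂²] / (n₁ + n₂ - 2) = [(23)(9.80²) + (22)(15.08²)] / 45 = 160.2636
SE = √(s_p²(1/n₁ + 1/n₂)) = √(160.2636 × (1/24 + 1/23)) = 3.6940
t = (x̄₁ - x̄₂) / SE = (57.12 - 68.68) / 3.6940 = -11.56 / 3.6940 = -3.129
p-value = 0.0031

Since p-value < α = 0.01, we reject H₀.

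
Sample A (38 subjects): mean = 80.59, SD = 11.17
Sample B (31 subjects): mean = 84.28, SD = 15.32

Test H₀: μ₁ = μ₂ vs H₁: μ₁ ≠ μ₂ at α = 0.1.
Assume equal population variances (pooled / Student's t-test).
Student's two-sample t-test (equal variances):
H₀: μ₁ = μ₂
H₁: μ₁ ≠ μ₂
df = n₁ + n₂ - 2 = 67
Pooled variance s_p² = [(n₁-1)s₁² + (n₂-1)s₂²] / (n₁ + n₂ - 2) = [(37)(11.17²) + (30)(15.32²)] / 67 = 173.9929
SE = √(s_p²(1/n₁ + 1/n₂)) = √(173.9929 × (1/38 + 1/31)) = 3.1924
t = (x̄₁ - x̄₂) / SE = (80.59 - 84.28) / 3.1924 = -3.69 / 3.1924 = -1.156
p-value = 0.2518

Since p-value > α = 0.1, we fail to reject H₀.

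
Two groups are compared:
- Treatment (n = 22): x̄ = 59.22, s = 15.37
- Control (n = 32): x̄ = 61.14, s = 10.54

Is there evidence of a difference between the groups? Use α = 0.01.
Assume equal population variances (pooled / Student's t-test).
Student's two-sample t-test (equal variances):
H₀: μ₁ = μ₂
H₁: μ₁ ≠ μ₂
df = n₁ + n₂ - 2 = 52
Pooled variance s_p² = [(n₁-1)s₁² + (n₂-1)s₂²] / (n₁ + n₂ - 2) = [(21)(15.37²) + (31)(10.54²)] / 52 = 161.6310
SE = √(s_p²(1/n₁ + 1/n₂)) = √(161.6310 × (1/22 + 1/32)) = 3.5211
t = (x̄₁ - x̄₂) / SE = (59.22 - 61.14) / 3.5211 = -1.92 / 3.5211 = -0.545
p-value = 0.5879

Since p-value > α = 0.01, we fail to reject H₀.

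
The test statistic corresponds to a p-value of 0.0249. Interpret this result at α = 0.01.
Since p = 0.0249 > α = 0.01, fail to reject H₀.
There is insufficient evidence to reject the null hypothesis; the result is not statistically significant at the 0.01 level.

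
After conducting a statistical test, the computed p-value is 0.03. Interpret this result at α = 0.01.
Since p = 0.03 > α = 0.01, fail to reject H₀.
There is insufficient evidence to reject the null hypothesis; the result is not statistically significant at the 0.01 level.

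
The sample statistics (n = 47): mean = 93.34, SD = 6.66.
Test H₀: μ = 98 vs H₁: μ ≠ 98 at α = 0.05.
One-sample t-test:
H₀: μ = 98
H₁: μ ≠ 98
df = n - 1 = 46
t = (x̄ - μ₀) / (s/√n) = (93.34 - 98) / (6.66/√47) = -4.797
p-value < 0.0001

Since p-value < α = 0.05, we reject H₀.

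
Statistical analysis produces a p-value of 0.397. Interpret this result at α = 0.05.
Since p = 0.397 > α = 0.05, fail to reject H₀.
There is insufficient evidence to reject the null hypothesis; the result is not statistically significant at the 0.05 level.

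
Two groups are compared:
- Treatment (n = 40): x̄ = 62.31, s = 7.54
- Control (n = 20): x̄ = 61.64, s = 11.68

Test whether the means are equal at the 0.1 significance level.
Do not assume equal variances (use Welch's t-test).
Welch's two-sample t-test:
H₀: μ₁ = μ₂
H₁: μ₁ ≠ μ₂
s₁²/n₁ = 7.54²/40 = 1.4213,  s₂²/n₂ = 11.68²/20 = 6.8211
SE = √(s₁²/n₁ + s₂²/n₂) = √(1.4213 + 6.8211) = 2.8710
df (Welch-Satterthwaite) = (s₁²/n₁ + s₂²/n₂)² / [(s₁²/n₁)²/(n₁-1) + (s₂²/n₂)²/(n₂-1)] ≈ 27.17
t = (x̄₁ - x̄₂) / SE = (62.31 - 61.64) / 2.8710 = 0.67 / 2.8710 = 0.233
p-value = 0.8172

Since p-value > α = 0.1, we fail to reject H₀.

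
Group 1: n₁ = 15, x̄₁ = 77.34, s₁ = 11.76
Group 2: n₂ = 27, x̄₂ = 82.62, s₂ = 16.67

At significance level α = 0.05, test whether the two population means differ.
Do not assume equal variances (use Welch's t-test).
Welch's two-sample t-test:
H₀: μ₁ = μ₂
H₁: μ₁ ≠ μ₂
s₁²/n₁ = 11.76²/15 = 9.2198,  s₂²/n₂ = 16.67²/27 = 10.2922
SE = √(s₁²/n₁ + s₂²/n₂) = √(9.2198 + 10.2922) = 4.4172
df (Welch-Satterthwaite) = (s₁²/n₁ + s₂²/n₂)² / [(s₁²/n₁)²/(n₁-1) + (s₂²/n₂)²/(n₂-1)] ≈ 37.52
t = (x̄₁ - x̄₂) / SE = (77.34 - 82.62) / 4.4172 = -5.28 / 4.4172 = -1.195
p-value = 0.2395

Since p-value > α = 0.05, we fail to reject H₀.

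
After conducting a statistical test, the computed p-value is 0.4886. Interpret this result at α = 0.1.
Since p = 0.4886 > α = 0.1, fail to reject H₀.
There is insufficient evidence to reject the null hypothesis; the result is not statistically significant at the 0.1 level.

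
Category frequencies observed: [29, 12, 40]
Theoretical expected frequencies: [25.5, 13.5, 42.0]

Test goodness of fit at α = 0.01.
Chi-square goodness of fit test:
H₀: observed counts match expected distribution
H₁: observed counts differ from expected distribution
df = k - 1 = 2
χ² = Σ(O - E)²/E
   = (29 - 25.5)²/25.5 + (12 - 13.5)²/13.5 + (40 - 42.0)²/42.0
   = 0.480 + 0.167 + 0.095
   = 0.74
p-value = 0.6899

Since p-value > α = 0.01, we fail to reject H₀.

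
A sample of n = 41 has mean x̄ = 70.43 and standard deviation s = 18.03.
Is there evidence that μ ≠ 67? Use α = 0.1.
One-sample t-test:
H₀: μ = 67
H₁: μ ≠ 67
df = n - 1 = 40
t = (x̄ - μ₀) / (s/√n) = (70.43 - 67) / (18.03/√41) = 1.218
p-value = 0.2303

Since p-value > α = 0.1, we fail to reject H₀.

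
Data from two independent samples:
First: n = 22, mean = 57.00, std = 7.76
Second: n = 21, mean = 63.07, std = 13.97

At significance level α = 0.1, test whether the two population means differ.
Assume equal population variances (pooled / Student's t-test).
Student's two-sample t-test (equal variances):
H₀: μ₁ = μ₂
H₁: μ₁ ≠ μ₂
df = n₁ + n₂ - 2 = 41
Pooled variance s_p² = [(n₁-1)s₁² + (n₂-1)s₂²] / (n₁ + n₂ - 2) = [(21)(7.76²) + (20)(13.97²)] / 41 = 126.0436
SE = √(s_p²(1/n₁ + 1/n₂)) = √(126.0436 × (1/22 + 1/21)) = 3.4251
t = (x̄₁ - x̄₂) / SE = (57.00 - 63.07) / 3.4251 = -6.07 / 3.4251 = -1.772
p-value = 0.0838

Since p-value < α = 0.1, we reject H₀.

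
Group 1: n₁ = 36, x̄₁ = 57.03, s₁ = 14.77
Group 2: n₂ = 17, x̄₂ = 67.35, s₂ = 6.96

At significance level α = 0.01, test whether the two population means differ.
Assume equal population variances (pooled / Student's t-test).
Student's two-sample t-test (equal variances):
H₀: μ₁ = μ₂
H₁: μ₁ ≠ μ₂
df = n₁ + n₂ - 2 = 51
Pooled variance s_p² = [(n₁-1)s₁² + (n₂-1)s₂²] / (n₁ + n₂ - 2) = [(35)(14.77²) + (16)(6.96²)] / 51 = 164.9101
SE = √(s_p²(1/n₁ + 1/n₂)) = √(164.9101 × (1/36 + 1/17)) = 3.7791
t = (x̄₁ - x̄₂) / SE = (57.03 - 67.35) / 3.7791 = -10.32 / 3.7791 = -2.731
p-value = 0.0087

Since p-value < α = 0.01, we reject H₀.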